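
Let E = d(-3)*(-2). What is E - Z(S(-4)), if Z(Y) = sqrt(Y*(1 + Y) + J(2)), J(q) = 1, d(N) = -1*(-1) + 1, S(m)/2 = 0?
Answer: -5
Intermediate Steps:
S(m) = 0 (S(m) = 2*0 = 0)
d(N) = 2 (d(N) = 1 + 1 = 2)
Z(Y) = sqrt(1 + Y*(1 + Y)) (Z(Y) = sqrt(Y*(1 + Y) + 1) = sqrt(1 + Y*(1 + Y)))
E = -4 (E = 2*(-2) = -4)
E - Z(S(-4)) = -4 - sqrt(1 + 0 + 0**2) = -4 - sqrt(1 + 0 + 0) = -4 - sqrt(1) = -4 - 1*1 = -4 - 1 = -5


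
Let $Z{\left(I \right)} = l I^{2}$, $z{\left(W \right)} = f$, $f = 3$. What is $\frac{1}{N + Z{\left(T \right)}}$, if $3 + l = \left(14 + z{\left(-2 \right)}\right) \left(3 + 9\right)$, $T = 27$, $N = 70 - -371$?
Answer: $\frac{1}{146970} \approx 6.8041 \cdot 10^{-6}$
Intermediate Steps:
$z{\left(W \right)} = 3$
$N = 441$ ($N = 70 + 371 = 441$)
$l = 201$ ($l = -3 + \left(14 + 3\right) \left(3 + 9\right) = -3 + 17 \cdot 12 = -3 + 204 = 201$)
$Z{\left(I \right)} = 201 I^{2}$
$\frac{1}{N + Z{\left(T \right)}} = \frac{1}{441 + 201 \cdot 27^{2}} = \frac{1}{441 + 201 \cdot 729} = \frac{1}{441 + 146529} = \frac{1}{146970}$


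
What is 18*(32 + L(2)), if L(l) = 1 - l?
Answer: 558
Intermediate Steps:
18*(32 + L(2)) = 18*(32 + (1 - 1*2)) = 18*(32 + (1 - 2)) = 18*(32 - 1) = 18*31 = 558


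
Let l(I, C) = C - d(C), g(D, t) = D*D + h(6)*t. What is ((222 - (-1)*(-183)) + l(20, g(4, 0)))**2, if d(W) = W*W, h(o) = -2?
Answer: 40401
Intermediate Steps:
d(W) = W**2
g(D, t) = D**2 - 2*t (g(D, t) = D*D - 2*t = D**2 - 2*t)
l(I, C) = C - C**2
((222 - (-1)*(-183)) + l(20, g(4, 0)))**2 = ((222 - (-1)*(-183)) + (4**2 - 2*0)*(1 - (4**2 - 2*0)))**2 = ((222 - 1*183) + (16 + 0)*(1 - (16 + 0)))**2 = ((222 - 183) + 16*(1 - 1*16))**2 = (39 + 16*(1 - 16))**2 = (39 + 16*(-15))**2 = (39 - 240)**2 = (-201)**2 = 40401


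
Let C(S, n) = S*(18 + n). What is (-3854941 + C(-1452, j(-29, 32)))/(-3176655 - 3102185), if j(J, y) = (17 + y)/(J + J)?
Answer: 112515659/182086360 ≈ 0.61792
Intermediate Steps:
j(J, y) = (17 + y)/(2*J) (j(J, y) = (17 + y)/((2*J)) = (17 + y)*(1/(2*J)) = (17 + y)/(2*J))
(-3854941 + C(-1452, j(-29, 32)))/(-3176655 - 3102185) = (-3854941 - 1452*(18 + (1/2)*(17 + 32)/(-29)))/(-3176655 - 3102185) = (-3854941 - 1452*(18 + (1/2)*(-1/29)*49))/(-6278840) = (-3854941 - 1452*(18 - 49/58))*(-1/6278840) = (-3854941 - 1452*995/58)*(-1/6278840) = (-3854941 - 722370/29)*(-1/6278840) = -112515659/29*(-1/6278840) = 112515659/182086360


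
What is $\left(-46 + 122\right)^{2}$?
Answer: $5776$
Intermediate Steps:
$\left(-46 + 122\right)^{2} = 76^{2} = 5776$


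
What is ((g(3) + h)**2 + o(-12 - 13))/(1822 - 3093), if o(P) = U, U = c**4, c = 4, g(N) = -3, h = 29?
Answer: -932/1271 ≈ -0.73328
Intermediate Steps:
U = 256 (U = 4**4 = 256)
o(P) = 256
((g(3) + h)**2 + o(-12 - 13))/(1822 - 3093) = ((-3 + 29)**2 + 256)/(1822 - 3093) = (26**2 + 256)/(-1271) = (676 + 256)*(-1/1271) = 932*(-1/1271) = -932/1271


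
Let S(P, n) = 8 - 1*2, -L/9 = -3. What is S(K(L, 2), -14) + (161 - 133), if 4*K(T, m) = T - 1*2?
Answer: 34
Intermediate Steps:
L = 27 (L = -9*(-3) = 27)
K(T, m) = -½ + T/4 (K(T, m) = (T - 1*2)/4 = (T - 2)/4 = (-2 + T)/4 = -½ + T/4)
S(P, n) = 6 (S(P, n) = 8 - 2 = 6)
S(K(L, 2), -14) + (161 - 133) = 6 + (161 - 133) = 6 + 28 = 34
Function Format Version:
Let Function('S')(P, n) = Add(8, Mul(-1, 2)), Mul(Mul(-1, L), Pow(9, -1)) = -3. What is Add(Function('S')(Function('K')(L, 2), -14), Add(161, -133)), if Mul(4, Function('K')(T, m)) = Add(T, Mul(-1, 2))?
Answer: 34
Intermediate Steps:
L = 27 (L = Mul(-9, -3) = 27)
Function('K')(T, m) = Add(Rational(-1, 2), Mul(Rational(1, 4), T)) (Function('K')(T, m) = Mul(Rational(1, 4), Add(T, Mul(-1, 2))) = Mul(Rational(1, 4), Add(T, -2)) = Mul(Rational(1, 4), Add(-2, T)) = Add(Rational(-1, 2), Mul(Rational(1, 4), T)))
Function('S')(P, n) = 6 (Function('S')(P, n) = Add(8, -2) = 6)
Add(Function('S')(Function('K')(L, 2), -14), Add(161, -133)) = Add(6, Add(161, -133)) = Add(6, 28) = 34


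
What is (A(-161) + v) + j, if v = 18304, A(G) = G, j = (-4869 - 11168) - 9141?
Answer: -7035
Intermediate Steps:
j = -25178 (j = -16037 - 9141 = -25178)
(A(-161) + v) + j = (-161 + 18304) - 25178 = 18143 - 25178 = -7035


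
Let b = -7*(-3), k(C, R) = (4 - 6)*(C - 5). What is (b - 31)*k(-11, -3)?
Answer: -320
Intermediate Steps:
k(C, R) = 10 - 2*C (k(C, R) = -2*(-5 + C) = 10 - 2*C)
b = 21
(b - 31)*k(-11, -3) = (21 - 31)*(10 - 2*(-11)) = -10*(10 + 22) = -10*32 = -320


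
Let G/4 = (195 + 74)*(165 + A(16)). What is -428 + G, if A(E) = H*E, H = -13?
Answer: -46696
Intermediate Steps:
A(E) = -13*E
G = -46268 (G = 4*((195 + 74)*(165 - 13*16)) = 4*(269*(165 - 208)) = 4*(269*(-43)) = 4*(-11567) = -46268)
-428 + G = -428 - 46268 = -46696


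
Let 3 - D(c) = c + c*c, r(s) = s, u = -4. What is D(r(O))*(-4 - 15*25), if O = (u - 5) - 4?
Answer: 57987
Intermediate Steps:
O = -13 (O = (-4 - 5) - 4 = -9 - 4 = -13)
D(c) = 3 - c - c² (D(c) = 3 - (c + c*c) = 3 - (c + c²) = 3 + (-c - c²) = 3 - c - c²)
D(r(O))*(-4 - 15*25) = (3 - 1*(-13) - 1*(-13)²)*(-4 - 15*25) = (3 + 13 - 1*169)*(-4 - 375) = (3 + 13 - 169)*(-379) = -153*(-379) = 57987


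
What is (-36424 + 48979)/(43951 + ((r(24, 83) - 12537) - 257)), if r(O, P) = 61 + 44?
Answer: 12555/31262 ≈ 0.40161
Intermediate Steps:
r(O, P) = 105
(-36424 + 48979)/(43951 + ((r(24, 83) - 12537) - 257)) = (-36424 + 48979)/(43951 + ((105 - 12537) - 257)) = 12555/(43951 + (-12432 - 257)) = 12555/(43951 - 12689) = 12555/31262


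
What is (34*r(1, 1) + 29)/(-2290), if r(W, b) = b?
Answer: -63/2290 ≈ -0.027511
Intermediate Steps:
(34*r(1, 1) + 29)/(-2290) = (34*1 + 29)/(-2290) = (34 + 29)*(-1/2290) = 63*(-1/2290) = -63/2290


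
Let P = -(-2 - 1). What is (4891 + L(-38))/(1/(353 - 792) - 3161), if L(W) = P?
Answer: -1074233/693840 ≈ -1.5482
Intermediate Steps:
P = 3 (P = -1*(-3) = 3)
L(W) = 3
(4891 + L(-38))/(1/(353 - 792) - 3161) = (4891 + 3)/(1/(353 - 792) - 3161) = 4894/(1/(-439) - 3161) = 4894/(-1/439 - 3161) = 4894/(-1387680/439) = 4894*(-439/1387680) = -1074233/693840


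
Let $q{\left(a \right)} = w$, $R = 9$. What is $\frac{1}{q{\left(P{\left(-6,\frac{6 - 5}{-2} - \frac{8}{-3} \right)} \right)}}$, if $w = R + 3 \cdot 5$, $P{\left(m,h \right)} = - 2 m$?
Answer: $\frac{1}{24} \approx 0.041667$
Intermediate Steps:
$w = 24$ ($w = 9 + 3 \cdot 5 = 9 + 15 = 24$)
$q{\left(a \right)} = 24$
$\frac{1}{q{\left(P{\left(-6,\frac{6 - 5}{-2} - \frac{8}{-3} \right)} \right)}} = \frac{1}{24}$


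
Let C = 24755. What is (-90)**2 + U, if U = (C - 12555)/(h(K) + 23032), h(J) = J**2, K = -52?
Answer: 26059225/3217 ≈ 8100.5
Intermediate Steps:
U = 1525/3217 (U = (24755 - 12555)/((-52)**2 + 23032) = 12200/(2704 + 23032) = 12200/25736 = 12200*(1/25736) = 1525/3217 ≈ 0.47404)
(-90)**2 + U = (-90)**2 + 1525/3217 = 8100 + 1525/3217 = 26059225/3217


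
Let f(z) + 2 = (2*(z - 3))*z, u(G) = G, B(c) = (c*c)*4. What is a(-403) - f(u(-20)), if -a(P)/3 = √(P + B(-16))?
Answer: -918 - 9*√69 ≈ -992.76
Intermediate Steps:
B(c) = 4*c² (B(c) = c²*4 = 4*c²)
a(P) = -3*√(1024 + P) (a(P) = -3*√(P + 4*(-16)²) = -3*√(P + 4*256) = -3*√(P + 1024) = -3*√(1024 + P))
f(z) = -2 + z*(-6 + 2*z) (f(z) = -2 + (2*(z - 3))*z = -2 + (2*(-3 + z))*z = -2 + (-6 + 2*z)*z = -2 + z*(-6 + 2*z))
a(-403) - f(u(-20)) = -3*√(1024 - 403) - (-2 - 6*(-20) + 2*(-20)²) = -9*√69 - (-2 + 120 + 2*400) = -9*√69 - (-2 + 120 + 800) = -9*√69 - 1*918 = -9*√69 - 918 = -918 - 9*√69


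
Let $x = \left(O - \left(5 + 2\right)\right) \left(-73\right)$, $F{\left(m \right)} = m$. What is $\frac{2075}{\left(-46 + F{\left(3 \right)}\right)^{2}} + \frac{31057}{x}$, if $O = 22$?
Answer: $- \frac{55152268}{2024655} \approx -27.24$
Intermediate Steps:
$x = -1095$ ($x = \left(22 - \left(5 + 2\right)\right) \left(-73\right) = \left(22 - 7\right) \left(-73\right) = 15 \left(-73\right) = -1095$)
$\frac{2075}{\left(-46 + F{\left(3 \right)}\right)^{2}} + \frac{31057}{x} = \frac{2075}{\left(-46 + 3\right)^{2}} + \frac{31057}{-1095} = \frac{2075}{\left(-43\right)^{2}} + 31057 \left(- \frac{1}{1095}\right) = \frac{2075}{1849} - \frac{31057}{1095} = - \frac{55152268}{2024655}$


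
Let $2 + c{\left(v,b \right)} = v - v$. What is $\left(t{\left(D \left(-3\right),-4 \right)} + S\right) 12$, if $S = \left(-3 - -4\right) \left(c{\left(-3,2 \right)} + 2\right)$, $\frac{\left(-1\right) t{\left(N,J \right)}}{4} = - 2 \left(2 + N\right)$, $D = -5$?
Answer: $1632$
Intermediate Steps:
$c{\left(v,b \right)} = -2$ ($c{\left(v,b \right)} = -2 + \left(v - v\right) = -2 + 0 = -2$)
$t{\left(N,J \right)} = 16 + 8 N$ ($t{\left(N,J \right)} = - 4 \left(- 2 \left(2 + N\right)\right) = - 4 \left(-4 - 2 N\right) = 16 + 8 N$)
$S = 0$ ($S = \left(-3 - -4\right) \left(-2 + 2\right) = \left(-3 + 4\right) 0 = 1 \cdot 0 = 0$)
$\left(t{\left(D \left(-3\right),-4 \right)} + S\right) 12 = \left(\left(16 + 8 \left(\left(-5\right) \left(-3\right)\right)\right) + 0\right) 12 = \left(\left(16 + 8 \cdot 15\right) + 0\right) 12 = \left(\left(16 + 120\right) + 0\right) 12 = \left(136 + 0\right) 12 = 136 \cdot 12 = 1632$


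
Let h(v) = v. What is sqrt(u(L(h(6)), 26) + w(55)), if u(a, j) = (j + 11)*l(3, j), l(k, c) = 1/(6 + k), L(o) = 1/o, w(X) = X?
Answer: 2*sqrt(133)/3 ≈ 7.6884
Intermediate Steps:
u(a, j) = 11/9 + j/9 (u(a, j) = (j + 11)/(6 + 3) = (11 + j)/9 = (11 + j)*(1/9) = 11/9 + j/9)
sqrt(u(L(h(6)), 26) + w(55)) = sqrt((11/9 + (1/9)*26) + 55) = sqrt((11/9 + 26/9) + 55) = sqrt(37/9 + 55) = sqrt(532/9) = 2*sqrt(133)/3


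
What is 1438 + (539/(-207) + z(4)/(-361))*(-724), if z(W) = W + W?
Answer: 249531566/74727 ≈ 3339.2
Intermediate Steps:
z(W) = 2*W
1438 + (539/(-207) + z(4)/(-361))*(-724) = 1438 + (539/(-207) + (2*4)/(-361))*(-724) = 1438 + (539*(-1/207) + 8*(-1/361))*(-724) = 1438 + (-539/207 - 8/361)*(-724) = 1438 - 196235/74727*(-724) = 1438 + 142074140/74727 = 249531566/74727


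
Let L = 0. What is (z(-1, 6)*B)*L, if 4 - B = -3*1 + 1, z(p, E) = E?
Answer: 0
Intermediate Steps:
B = 6 (B = 4 - (-3*1 + 1) = 4 - (-3 + 1) = 4 - 1*(-2) = 4 + 2 = 6)
(z(-1, 6)*B)*L = (6*6)*0 = 36*0 = 0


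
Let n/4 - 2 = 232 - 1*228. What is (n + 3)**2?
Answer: 729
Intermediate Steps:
n = 24 (n = 8 + 4*(232 - 1*228) = 8 + 4*(232 - 228) = 8 + 4*4 = 8 + 16 = 24)
(n + 3)**2 = (24 + 3)**2 = 27**2 = 729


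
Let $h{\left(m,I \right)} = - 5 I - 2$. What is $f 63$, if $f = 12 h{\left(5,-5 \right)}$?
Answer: $17388$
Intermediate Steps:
$h{\left(m,I \right)} = -2 - 5 I$
$f = 276$ ($f = 12 \left(-2 - -25\right) = 12 \left(-2 + 25\right) = 12 \cdot 23 = 276$)
$f 63 = 276 \cdot 63 = 17388$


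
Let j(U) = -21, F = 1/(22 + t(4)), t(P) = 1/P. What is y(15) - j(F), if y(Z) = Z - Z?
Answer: 21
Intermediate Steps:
y(Z) = 0
F = 4/89 (F = 1/(22 + 1/4) = 1/(89/4) = 4/89 ≈ 0.044944)
y(15) - j(F) = 0 - 1*(-21) = 0 + 21 = 21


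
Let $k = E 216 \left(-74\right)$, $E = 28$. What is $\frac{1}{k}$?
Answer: $- \frac{1}{447552} \approx -2.2344 \cdot 10^{-6}$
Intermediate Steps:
$k = -447552$ ($k = 28 \cdot 216 \left(-74\right) = 6048 \left(-74\right) = -447552$)
$\frac{1}{k} = \frac{1}{-447552} = - \frac{1}{447552}$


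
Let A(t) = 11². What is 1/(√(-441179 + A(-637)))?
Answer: -I*√441058/441058 ≈ -0.0015057*I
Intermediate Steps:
A(t) = 121
1/(√(-441179 + A(-637))) = 1/(√(-441179 + 121)) = 1/(√(-441058)) = 1/(I*√441058) = -I*√441058/441058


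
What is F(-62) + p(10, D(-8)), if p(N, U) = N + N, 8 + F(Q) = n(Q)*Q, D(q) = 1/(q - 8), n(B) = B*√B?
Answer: 12 + 3844*I*√62 ≈ 12.0 + 30268.0*I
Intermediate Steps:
n(B) = B^(3/2)
D(q) = 1/(-8 + q)
F(Q) = -8 + Q^(5/2) (F(Q) = -8 + Q^(3/2)*Q = -8 + Q^(5/2))
p(N, U) = 2*N
F(-62) + p(10, D(-8)) = (-8 + (-62)^(5/2)) + 2*10 = (-8 + 3844*I*√62) + 20 = 12 + 3844*I*√62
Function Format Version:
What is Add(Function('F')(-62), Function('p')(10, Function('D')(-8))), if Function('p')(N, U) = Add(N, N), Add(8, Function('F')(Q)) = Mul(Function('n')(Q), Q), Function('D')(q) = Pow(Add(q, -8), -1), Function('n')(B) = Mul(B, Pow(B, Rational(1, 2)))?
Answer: Add(12, Mul(3844, I, Pow(62, Rational(1, 2)))) ≈ Add(12.000, Mul(30268., I))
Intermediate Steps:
Function('n')(B) = Pow(B, Rational(3, 2))
Function('D')(q) = Pow(Add(-8, q), -1)
Function('F')(Q) = Add(-8, Pow(Q, Rational(5, 2))) (Function('F')(Q) = Add(-8, Mul(Pow(Q, Rational(3, 2)), Q)) = Add(-8, Pow(Q, Rational(5, 2))))
Function('p')(N, U) = Mul(2, N)
Add(Function('F')(-62), Function('p')(10, Function('D')(-8))) = Add(Add(-8, Pow(-62, Rational(5, 2))), Mul(2, 10)) = Add(Add(-8, Mul(3844, I, Pow(62, Rational(1, 2)))), 20) = Add(12, Mul(3844, I, Pow(62, Rational(1, 2))))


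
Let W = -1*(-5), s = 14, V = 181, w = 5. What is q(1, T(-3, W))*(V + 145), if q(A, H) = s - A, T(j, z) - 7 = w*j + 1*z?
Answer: 4238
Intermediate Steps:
W = 5
T(j, z) = 7 + z + 5*j (T(j, z) = 7 + (5*j + 1*z) = 7 + (5*j + z) = 7 + (z + 5*j) = 7 + z + 5*j)
q(A, H) = 14 - A
q(1, T(-3, W))*(V + 145) = (14 - 1*1)*(181 + 145) = (14 - 1)*326 = 13*326 = 4238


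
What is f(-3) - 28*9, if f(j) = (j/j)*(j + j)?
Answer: -258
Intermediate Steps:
f(j) = 2*j (f(j) = 1*(2*j) = 2*j)
f(-3) - 28*9 = 2*(-3) - 28*9 = -6 - 252 = -258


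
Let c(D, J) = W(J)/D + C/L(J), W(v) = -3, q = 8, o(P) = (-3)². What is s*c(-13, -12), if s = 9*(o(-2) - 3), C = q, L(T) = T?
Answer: -306/13 ≈ -23.538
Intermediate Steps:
o(P) = 9
C = 8
c(D, J) = -3/D + 8/J
s = 54 (s = 9*(9 - 3) = 9*6 = 54)
s*c(-13, -12) = 54*(-3/(-13) + 8/(-12)) = 54*(-3*(-1/13) + 8*(-1/12)) = 54*(3/13 - ⅔) = 54*(-17/39) = -306/13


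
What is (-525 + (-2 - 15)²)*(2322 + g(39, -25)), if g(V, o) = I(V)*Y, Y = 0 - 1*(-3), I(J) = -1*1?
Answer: -547284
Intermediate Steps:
I(J) = -1
Y = 3 (Y = 0 + 3 = 3)
g(V, o) = -3 (g(V, o) = -1*3 = -3)
(-525 + (-2 - 15)²)*(2322 + g(39, -25)) = (-525 + (-2 - 15)²)*(2322 - 3) = (-525 + (-17)²)*2319 = (-525 + 289)*2319 = -236*2319 = -547284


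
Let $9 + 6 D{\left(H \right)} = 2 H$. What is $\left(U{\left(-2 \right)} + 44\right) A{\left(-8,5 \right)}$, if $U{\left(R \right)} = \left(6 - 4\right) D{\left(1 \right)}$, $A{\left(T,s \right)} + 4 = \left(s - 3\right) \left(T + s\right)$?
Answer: $- \frac{1250}{3} \approx -416.67$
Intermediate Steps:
$D{\left(H \right)} = - \frac{3}{2} + \frac{H}{3}$ ($D{\left(H \right)} = - \frac{3}{2} + \frac{2 H}{6} = - \frac{3}{2} + \frac{H}{3}$)
$A{\left(T,s \right)} = -4 + \left(-3 + s\right) \left(T + s\right)$ ($A{\left(T,s \right)} = -4 + \left(s - 3\right) \left(T + s\right) = -4 + \left(-3 + s\right) \left(T + s\right)$)
$U{\left(R \right)} = - \frac{7}{3}$ ($U{\left(R \right)} = \left(6 - 4\right) \left(- \frac{3}{2} + \frac{1}{3} \cdot 1\right) = 2 \left(- \frac{3}{2} + \frac{1}{3}\right) = 2 \left(- \frac{7}{6}\right) = - \frac{7}{3}$)
$\left(U{\left(-2 \right)} + 44\right) A{\left(-8,5 \right)} = \left(- \frac{7}{3} + 44\right) \left(-4 + 5^{2} - -24 - 15 - 40\right) = \frac{125 \left(-4 + 25 + 24 - 15 - 40\right)}{3} = \frac{125}{3} \left(-10\right) = - \frac{1250}{3}$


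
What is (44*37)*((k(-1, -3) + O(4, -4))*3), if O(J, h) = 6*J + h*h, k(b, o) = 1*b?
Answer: 190476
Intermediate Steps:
k(b, o) = b
O(J, h) = h² + 6*J (O(J, h) = 6*J + h² = h² + 6*J)
(44*37)*((k(-1, -3) + O(4, -4))*3) = (44*37)*((-1 + ((-4)² + 6*4))*3) = 1628*((-1 + (16 + 24))*3) = 1628*((-1 + 40)*3) = 1628*(39*3) = 1628*117 = 190476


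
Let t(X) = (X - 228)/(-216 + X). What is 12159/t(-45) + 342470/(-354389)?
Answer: 53550459181/4607057 ≈ 11624.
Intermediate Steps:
t(X) = (-228 + X)/(-216 + X)
12159/t(-45) + 342470/(-354389) = 12159/(((-228 - 45)/(-216 - 45))) + 342470/(-354389) = 12159/((-273/(-261))) + 342470*(-1/354389) = 12159/((-1/261*(-273))) - 342470/354389 = 12159/(91/87) - 342470/354389 = 12159*(87/91) - 342470/354389 = 151119/13 - 342470/354389 = 53550459181/4607057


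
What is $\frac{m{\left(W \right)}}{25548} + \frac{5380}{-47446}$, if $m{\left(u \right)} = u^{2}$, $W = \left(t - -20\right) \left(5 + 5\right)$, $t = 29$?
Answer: $\frac{1406792045}{151518801} \approx 9.2846$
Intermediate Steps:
$W = 490$ ($W = \left(29 - -20\right) \left(5 + 5\right) = \left(29 + 20\right) 10 = 49 \cdot 10 = 490$)
$\frac{m{\left(W \right)}}{25548} + \frac{5380}{-47446} = \frac{490^{2}}{25548} + \frac{5380}{-47446} = 240100 \cdot \frac{1}{25548} + 5380 \left(- \frac{1}{47446}\right) = \frac{60025}{6387} - \frac{2690}{23723} = \frac{1406792045}{151518801}$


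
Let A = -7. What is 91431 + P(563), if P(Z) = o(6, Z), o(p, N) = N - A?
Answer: 92001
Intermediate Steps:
o(p, N) = 7 + N (o(p, N) = N - 1*(-7) = N + 7 = 7 + N)
P(Z) = 7 + Z
91431 + P(563) = 91431 + (7 + 563) = 91431 + 570 = 92001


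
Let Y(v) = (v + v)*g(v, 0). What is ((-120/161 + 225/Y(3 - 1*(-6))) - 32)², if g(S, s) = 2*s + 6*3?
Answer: 34509378289/33593616 ≈ 1027.3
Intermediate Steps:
g(S, s) = 18 + 2*s (g(S, s) = 2*s + 18 = 18 + 2*s)
Y(v) = 36*v (Y(v) = (v + v)*(18 + 2*0) = (2*v)*(18 + 0) = (2*v)*18 = 36*v)
((-120/161 + 225/Y(3 - 1*(-6))) - 32)² = ((-120/161 + 225/((36*(3 - 1*(-6))))) - 32)² = ((-120*1/161 + 225/((36*(3 + 6)))) - 32)² = ((-120/161 + 225/((36*9))) - 32)² = ((-120/161 + 225/324) - 32)² = ((-120/161 + 225*(1/324)) - 32)² = ((-120/161 + 25/36) - 32)² = (-295/5796 - 32)² = (-185767/5796)² = 34509378289/33593616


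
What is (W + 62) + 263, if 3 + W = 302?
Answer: 624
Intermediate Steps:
W = 299 (W = -3 + 302 = 299)
(W + 62) + 263 = (299 + 62) + 263 = 361 + 263 = 624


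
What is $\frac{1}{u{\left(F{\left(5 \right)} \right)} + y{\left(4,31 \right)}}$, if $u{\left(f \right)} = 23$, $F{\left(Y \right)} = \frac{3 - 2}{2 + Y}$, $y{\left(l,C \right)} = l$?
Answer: $\frac{1}{27} \approx 0.037037$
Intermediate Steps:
$F{\left(Y \right)} = \frac{1}{2 + Y}$ ($F{\left(Y \right)} = 1 \frac{1}{2 + Y} = \frac{1}{2 + Y}$)
$\frac{1}{u{\left(F{\left(5 \right)} \right)} + y{\left(4,31 \right)}} = \frac{1}{23 + 4} = \frac{1}{27}$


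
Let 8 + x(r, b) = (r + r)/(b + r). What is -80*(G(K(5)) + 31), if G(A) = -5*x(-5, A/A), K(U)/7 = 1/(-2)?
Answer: -4680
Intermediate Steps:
x(r, b) = -8 + 2*r/(b + r) (x(r, b) = -8 + (r + r)/(b + r) = -8 + (2*r)/(b + r) = -8 + 2*r/(b + r))
K(U) = -7/2 (K(U) = 7/(-2) = 7*(-1/2) = -7/2)
G(A) = 55/2 (G(A) = -10*(-4*A/A - 3*(-5))/(A/A - 5) = -10*(-4*1 + 15)/(1 - 5) = -10*(-4 + 15)/(-4) = -10*(-1)*11/4 = -5*(-11/2) = 55/2)
-80*(G(K(5)) + 31) = -80*(55/2 + 31) = -80*117/2 = -4680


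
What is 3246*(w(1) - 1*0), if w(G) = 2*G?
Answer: 6492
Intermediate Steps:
3246*(w(1) - 1*0) = 3246*(2*1 - 1*0) = 3246*(2 + 0) = 3246*2 = 6492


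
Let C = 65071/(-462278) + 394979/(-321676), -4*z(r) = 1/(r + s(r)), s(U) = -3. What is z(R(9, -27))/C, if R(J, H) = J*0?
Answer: -18587967241/305282821737 ≈ -0.060888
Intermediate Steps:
R(J, H) = 0
z(r) = -1/(4*(-3 + r)) (z(r) = -1/(4*(r - 3)) = -1/(4*(-3 + r)))
C = -101760940579/74351868964 (C = 65071*(-1/462278) + 394979*(-1/321676) = -65071/462278 - 394979/321676 = -101760940579/74351868964 ≈ -1.3686)
z(R(9, -27))/C = (-1/(-12 + 4*0))/(-101760940579/74351868964) = -1/(-12 + 0)*(-74351868964/101760940579) = -1/(-12)*(-74351868964/101760940579) = -1*(-1/12)*(-74351868964/101760940579) = (1/12)*(-74351868964/101760940579) = -18587967241/305282821737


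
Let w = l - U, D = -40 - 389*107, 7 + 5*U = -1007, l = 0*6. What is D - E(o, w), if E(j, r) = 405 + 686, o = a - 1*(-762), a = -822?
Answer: -42754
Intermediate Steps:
l = 0
U = -1014/5 (U = -7/5 + (⅕)*(-1007) = -7/5 - 1007/5 = -1014/5 ≈ -202.80)
o = -60 (o = -822 - 1*(-762) = -822 + 762 = -60)
D = -41663 (D = -40 - 41623 = -41663)
w = 1014/5 (w = 0 - 1*(-1014/5) = 0 + 1014/5 = 1014/5 ≈ 202.80)
E(j, r) = 1091
D - E(o, w) = -41663 - 1*1091 = -41663 - 1091 = -42754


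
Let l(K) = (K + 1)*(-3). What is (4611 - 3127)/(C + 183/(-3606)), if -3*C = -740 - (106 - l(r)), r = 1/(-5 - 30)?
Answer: 62431880/11902473 ≈ 5.2453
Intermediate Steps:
r = -1/35 (r = 1/(-35) = -1/35 ≈ -0.028571)
l(K) = -3 - 3*K (l(K) = (1 + K)*(-3) = -3 - 3*K)
C = 9904/35 (C = -(-740 - (106 - (-3 - 3*(-1/35))))/3 = -(-740 - (106 - (-3 + 3/35)))/3 = -(-740 - (106 - 1*(-102/35)))/3 = -(-740 - (106 + 102/35))/3 = -(-740 - 1*3812/35)/3 = -(-740 - 3812/35)/3 = -⅓*(-29712/35) = 9904/35 ≈ 282.97)
(4611 - 3127)/(C + 183/(-3606)) = (4611 - 3127)/(9904/35 + 183/(-3606)) = 1484/(9904/35 + 183*(-1/3606)) = 1484/(9904/35 - 61/1202) = 1484/(11902473/42070) = 1484*(42070/11902473) = 62431880/11902473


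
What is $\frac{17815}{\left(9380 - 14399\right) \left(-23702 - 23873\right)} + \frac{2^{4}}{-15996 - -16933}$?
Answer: $\frac{109633013}{6392452935} \approx 0.01715$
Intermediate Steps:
$\frac{17815}{\left(9380 - 14399\right) \left(-23702 - 23873\right)} + \frac{2^{4}}{-15996 - -16933} = \frac{17815}{\left(-5019\right) \left(-47575\right)} + \frac{16}{-15996 + 16933} = \frac{17815}{238778925} + \frac{16}{937} = 17815 \cdot \frac{1}{238778925} + 16 \cdot \frac{1}{937} = \frac{509}{6822255} + \frac{16}{937} = \frac{109633013}{6392452935}$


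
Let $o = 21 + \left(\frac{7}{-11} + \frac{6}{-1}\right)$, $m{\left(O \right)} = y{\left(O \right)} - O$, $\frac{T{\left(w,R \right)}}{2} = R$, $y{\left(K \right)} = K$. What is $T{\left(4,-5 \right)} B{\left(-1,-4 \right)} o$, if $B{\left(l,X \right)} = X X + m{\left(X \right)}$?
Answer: $- \frac{25280}{11} \approx -2298.2$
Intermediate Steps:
$T{\left(w,R \right)} = 2 R$
$m{\left(O \right)} = 0$ ($m{\left(O \right)} = O - O = 0$)
$o = \frac{158}{11}$ ($o = 21 + \left(7 \left(- \frac{1}{11}\right) + 6 \left(-1\right)\right) = 21 - \frac{73}{11} = \frac{158}{11} \approx 14.364$)
$B{\left(l,X \right)} = X^{2}$ ($B{\left(l,X \right)} = X X + 0 = X^{2} + 0 = X^{2}$)
$T{\left(4,-5 \right)} B{\left(-1,-4 \right)} o = 2 \left(-5\right) \left(-4\right)^{2} \cdot \frac{158}{11} = \left(-10\right) 16 \cdot \frac{158}{11} = \left(-160\right) \frac{158}{11} = - \frac{25280}{11}$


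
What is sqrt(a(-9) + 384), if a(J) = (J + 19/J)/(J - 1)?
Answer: sqrt(3466)/3 ≈ 19.624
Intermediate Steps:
a(J) = (J + 19/J)/(-1 + J)
sqrt(a(-9) + 384) = sqrt((19 + (-9)**2)/((-9)*(-1 - 9)) + 384) = sqrt(-1/9*(19 + 81)/(-10) + 384) = sqrt(-1/9*(-1/10)*100 + 384) = sqrt(10/9 + 384) = sqrt(3466/9) = sqrt(3466)/3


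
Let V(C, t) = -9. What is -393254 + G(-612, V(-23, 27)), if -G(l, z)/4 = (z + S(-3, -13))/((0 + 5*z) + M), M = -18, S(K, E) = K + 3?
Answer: -2752782/7 ≈ -3.9325e+5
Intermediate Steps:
S(K, E) = 3 + K
G(l, z) = -4*z/(-18 + 5*z) (G(l, z) = -4*(z + (3 - 3))/((0 + 5*z) - 18) = -4*(z + 0)/(5*z - 18) = -4*z/(-18 + 5*z))
-393254 + G(-612, V(-23, 27)) = -393254 - 4*(-9)/(-18 + 5*(-9)) = -393254 - 4*(-9)/(-18 - 45) = -393254 - 4*(-9)/(-63) = -393254 - 4*(-9)*(-1/63) = -393254 - 4/7 = -2752782/7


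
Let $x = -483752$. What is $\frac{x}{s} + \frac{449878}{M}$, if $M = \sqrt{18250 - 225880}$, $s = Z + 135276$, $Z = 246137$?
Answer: $- \frac{483752}{381413} - \frac{224939 i \sqrt{23070}}{34605} \approx -1.2683 - 987.3 i$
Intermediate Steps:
$s = 381413$ ($s = 246137 + 135276 = 381413$)
$M = 3 i \sqrt{23070}$ ($M = \sqrt{-207630} = 3 i \sqrt{23070} \approx 455.66 i$)
$\frac{x}{s} + \frac{449878}{M} = - \frac{483752}{381413} + \frac{449878}{3 i \sqrt{23070}} = \left(-483752\right) \frac{1}{381413} + 449878 \left(- \frac{i \sqrt{23070}}{69210}\right) = - \frac{483752}{381413} - \frac{224939 i \sqrt{23070}}{34605}$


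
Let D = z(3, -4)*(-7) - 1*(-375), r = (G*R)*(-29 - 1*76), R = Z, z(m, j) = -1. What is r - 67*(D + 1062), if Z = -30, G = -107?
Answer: -433798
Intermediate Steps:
R = -30
r = -337050 (r = (-107*(-30))*(-29 - 1*76) = 3210*(-29 - 76) = 3210*(-105) = -337050)
D = 382 (D = -1*(-7) - 1*(-375) = 7 + 375 = 382)
r - 67*(D + 1062) = -337050 - 67*(382 + 1062) = -337050 - 67*1444 = -337050 - 1*96748 = -337050 - 96748 = -433798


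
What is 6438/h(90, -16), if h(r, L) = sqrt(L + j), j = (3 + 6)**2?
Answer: 6438*sqrt(65)/65 ≈ 798.54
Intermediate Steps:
j = 81 (j = 9**2 = 81)
h(r, L) = sqrt(81 + L) (h(r, L) = sqrt(L + 81) = sqrt(81 + L))
6438/h(90, -16) = 6438/(sqrt(81 - 16)) = 6438/(sqrt(65)) = 6438*(sqrt(65)/65) = 6438*sqrt(65)/65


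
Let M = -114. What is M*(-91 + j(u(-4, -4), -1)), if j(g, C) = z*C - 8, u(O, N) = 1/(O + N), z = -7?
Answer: 10488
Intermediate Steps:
u(O, N) = 1/(N + O)
j(g, C) = -8 - 7*C (j(g, C) = -7*C - 8 = -8 - 7*C)
M*(-91 + j(u(-4, -4), -1)) = -114*(-91 + (-8 - 7*(-1))) = -114*(-91 + (-8 + 7)) = -114*(-91 - 1) = -114*(-92) = 10488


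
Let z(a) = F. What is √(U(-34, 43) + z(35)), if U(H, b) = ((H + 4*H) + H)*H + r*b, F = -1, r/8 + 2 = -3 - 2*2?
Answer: √3839 ≈ 61.960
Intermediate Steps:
r = -72 (r = -16 + 8*(-3 - 2*2) = -16 + 8*(-3 - 4) = -16 + 8*(-7) = -16 - 56 = -72)
U(H, b) = -72*b + 6*H² (U(H, b) = ((H + 4*H) + H)*H - 72*b = (5*H + H)*H - 72*b = (6*H)*H - 72*b = 6*H² - 72*b = -72*b + 6*H²)
z(a) = -1
√(U(-34, 43) + z(35)) = √((-72*43 + 6*(-34)²) - 1) = √((-3096 + 6*1156) - 1) = √((-3096 + 6936) - 1) = √(3840 - 1) = √3839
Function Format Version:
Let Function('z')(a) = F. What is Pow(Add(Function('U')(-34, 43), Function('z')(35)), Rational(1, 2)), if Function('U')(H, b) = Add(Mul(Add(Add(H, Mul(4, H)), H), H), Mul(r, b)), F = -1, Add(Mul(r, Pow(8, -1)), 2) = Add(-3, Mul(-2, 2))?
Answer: Pow(3839, Rational(1, 2)) ≈ 61.960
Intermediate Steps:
r = -72 (r = Add(-16, Mul(8, Add(-3, Mul(-2, 2)))) = Add(-16, Mul(8, Add(-3, -4))) = Add(-16, Mul(8, -7)) = Add(-16, -56) = -72)
Function('U')(H, b) = Add(Mul(-72, b), Mul(6, Pow(H, 2))) (Function('U')(H, b) = Add(Mul(Add(Add(H, Mul(4, H)), H), H), Mul(-72, b)) = Add(Mul(Add(Mul(5, H), H), H), Mul(-72, b)) = Add(Mul(Mul(6, H), H), Mul(-72, b)) = Add(Mul(6, Pow(H, 2)), Mul(-72, b)) = Add(Mul(-72, b), Mul(6, Pow(H, 2))))
Function('z')(a) = -1
Pow(Add(Function('U')(-34, 43), Function('z')(35)), Rational(1, 2)) = Pow(Add(Add(Mul(-72, 43), Mul(6, Pow(-34, 2))), -1), Rational(1, 2)) = Pow(Add(Add(-3096, Mul(6, 1156)), -1), Rational(1, 2)) = Pow(Add(Add(-3096, 6936), -1), Rational(1, 2)) = Pow(Add(3840, -1), Rational(1, 2)) = Pow(3839, Rational(1, 2))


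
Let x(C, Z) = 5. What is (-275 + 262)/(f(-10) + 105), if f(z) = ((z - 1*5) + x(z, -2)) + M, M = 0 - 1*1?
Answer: -13/94 ≈ -0.13830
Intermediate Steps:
M = -1 (M = 0 - 1 = -1)
f(z) = -1 + z (f(z) = ((z - 1*5) + 5) - 1 = ((z - 5) + 5) - 1 = ((-5 + z) + 5) - 1 = z - 1 = -1 + z)
(-275 + 262)/(f(-10) + 105) = (-275 + 262)/((-1 - 10) + 105) = -13/(-11 + 105) = -13/94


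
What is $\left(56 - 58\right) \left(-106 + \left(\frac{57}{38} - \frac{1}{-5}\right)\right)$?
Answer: $\frac{1043}{5} \approx 208.6$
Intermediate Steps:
$\left(56 - 58\right) \left(-106 + \left(\frac{57}{38} - \frac{1}{-5}\right)\right) = - 2 \left(-106 + \left(57 \cdot \frac{1}{38} - - \frac{1}{5}\right)\right) = - 2 \left(-106 + \left(\frac{3}{2} + \frac{1}{5}\right)\right) = - 2 \left(-106 + \frac{17}{10}\right) = \left(-2\right) \left(- \frac{1043}{10}\right) = \frac{1043}{5}$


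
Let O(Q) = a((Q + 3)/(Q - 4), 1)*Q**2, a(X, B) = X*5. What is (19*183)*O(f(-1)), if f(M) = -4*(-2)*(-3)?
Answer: 7510320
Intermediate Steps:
f(M) = -24 (f(M) = 8*(-3) = -24)
a(X, B) = 5*X
O(Q) = 5*Q**2*(3 + Q)/(-4 + Q) (O(Q) = (5*((Q + 3)/(Q - 4)))*Q**2 = (5*((3 + Q)/(-4 + Q)))*Q**2 = (5*(3 + Q)/(-4 + Q))*Q**2 = 5*Q**2*(3 + Q)/(-4 + Q))
(19*183)*O(f(-1)) = (19*183)*(5*(-24)**2*(3 - 24)/(-4 - 24)) = 3477*(5*576*(-21)/(-28)) = 3477*(5*576*(-1/28)*(-21)) = 3477*2160 = 7510320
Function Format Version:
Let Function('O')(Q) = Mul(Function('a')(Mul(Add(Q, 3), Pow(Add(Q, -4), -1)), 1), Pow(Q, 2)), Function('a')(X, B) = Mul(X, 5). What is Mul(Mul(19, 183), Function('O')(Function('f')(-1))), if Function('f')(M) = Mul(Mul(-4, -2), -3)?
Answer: 7510320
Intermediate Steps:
Function('f')(M) = -24 (Function('f')(M) = Mul(8, -3) = -24)
Function('a')(X, B) = Mul(5, X)
Function('O')(Q) = Mul(5, Pow(Q, 2), Pow(Add(-4, Q), -1), Add(3, Q)) (Function('O')(Q) = Mul(Mul(5, Mul(Add(Q, 3), Pow(Add(Q, -4), -1))), Pow(Q, 2)) = Mul(Mul(5, Mul(Add(3, Q), Pow(Add(-4, Q), -1))), Pow(Q, 2)) = Mul(Mul(5, Mul(Pow(Add(-4, Q), -1), Add(3, Q))), Pow(Q, 2)) = Mul(Mul(5, Pow(Add(-4, Q), -1), Add(3, Q)), Pow(Q, 2)) = Mul(5, Pow(Q, 2), Pow(Add(-4, Q), -1), Add(3, Q)))
Mul(Mul(19, 183), Function('O')(Function('f')(-1))) = Mul(Mul(19, 183), Mul(5, Pow(-24, 2), Pow(Add(-4, -24), -1), Add(3, -24))) = Mul(3477, Mul(5, 576, Pow(-28, -1), -21)) = Mul(3477, Mul(5, 576, Rational(-1, 28), -21)) = Mul(3477, 2160) = 7510320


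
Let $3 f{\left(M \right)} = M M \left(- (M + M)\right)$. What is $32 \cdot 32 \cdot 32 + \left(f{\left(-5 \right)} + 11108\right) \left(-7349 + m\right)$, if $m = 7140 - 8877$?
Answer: $- \frac{304955060}{3} \approx -1.0165 \cdot 10^{8}$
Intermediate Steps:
$f{\left(M \right)} = - \frac{2 M^{3}}{3}$ ($f{\left(M \right)} = \frac{M M \left(- (M + M)\right)}{3} = \frac{M^{2} \left(- 2 M\right)}{3} = \frac{\left(-2\right) M^{3}}{3} = - \frac{2 M^{3}}{3}$)
$m = -1737$
$32 \cdot 32 \cdot 32 + \left(f{\left(-5 \right)} + 11108\right) \left(-7349 + m\right) = 32 \cdot 32 \cdot 32 + \left(- \frac{2 \left(-5\right)^{3}}{3} + 11108\right) \left(-7349 - 1737\right) = 1024 \cdot 32 + \left(\left(- \frac{2}{3}\right) \left(-125\right) + 11108\right) \left(-9086\right) = 32768 + \left(\frac{250}{3} + 11108\right) \left(-9086\right) = 32768 + \frac{33574}{3} \left(-9086\right) = 32768 - \frac{305053364}{3} = - \frac{304955060}{3}$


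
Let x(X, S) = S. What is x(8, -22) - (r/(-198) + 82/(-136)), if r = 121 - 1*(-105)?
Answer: -136361/6732 ≈ -20.256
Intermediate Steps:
r = 226 (r = 121 + 105 = 226)
x(8, -22) - (r/(-198) + 82/(-136)) = -22 - (226/(-198) + 82/(-136)) = -22 - (226*(-1/198) + 82*(-1/136)) = -22 - (-113/99 - 41/68) = -22 - 1*(-11743/6732) = -22 + 11743/6732 = -136361/6732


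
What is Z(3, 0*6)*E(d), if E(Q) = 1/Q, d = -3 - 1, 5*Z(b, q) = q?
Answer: 0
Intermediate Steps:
Z(b, q) = q/5
d = -4
Z(3, 0*6)*E(d) = ((0*6)/5)/(-4) = ((⅕)*0)*(-¼) = 0*(-¼) = 0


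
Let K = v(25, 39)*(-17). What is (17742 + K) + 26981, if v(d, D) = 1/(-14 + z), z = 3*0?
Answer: 626139/14 ≈ 44724.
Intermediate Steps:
z = 0
v(d, D) = -1/14 (v(d, D) = 1/(-14 + 0) = 1/(-14) = -1/14)
K = 17/14 (K = -1/14*(-17) = 17/14 ≈ 1.2143)
(17742 + K) + 26981 = (17742 + 17/14) + 26981 = 248405/14 + 26981 = 626139/14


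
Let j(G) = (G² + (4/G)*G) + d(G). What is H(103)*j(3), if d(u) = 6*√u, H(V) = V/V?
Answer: 13 + 6*√3 ≈ 23.392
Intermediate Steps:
H(V) = 1
j(G) = 4 + G² + 6*√G (j(G) = (G² + (4/G)*G) + 6*√G = (G² + 4) + 6*√G = (4 + G²) + 6*√G = 4 + G² + 6*√G)
H(103)*j(3) = 1*(4 + 3² + 6*√3) = 1*(4 + 9 + 6*√3) = 1*(13 + 6*√3) = 13 + 6*√3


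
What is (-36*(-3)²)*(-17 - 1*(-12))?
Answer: 1620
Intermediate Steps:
(-36*(-3)²)*(-17 - 1*(-12)) = (-36*9)*(-17 + 12) = -324*(-5) = 1620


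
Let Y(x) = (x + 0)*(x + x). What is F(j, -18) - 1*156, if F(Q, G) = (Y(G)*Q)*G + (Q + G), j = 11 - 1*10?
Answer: -11837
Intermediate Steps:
j = 1 (j = 11 - 10 = 1)
Y(x) = 2*x² (Y(x) = x*(2*x) = 2*x²)
F(Q, G) = G + Q + 2*Q*G³ (F(Q, G) = ((2*G²)*Q)*G + (Q + G) = (2*Q*G²)*G + (G + Q) = 2*Q*G³ + (G + Q) = G + Q + 2*Q*G³)
F(j, -18) - 1*156 = (-18 + 1 + 2*1*(-18)³) - 1*156 = (-18 + 1 + 2*1*(-5832)) - 156 = (-18 + 1 - 11664) - 156 = -11681 - 156 = -11837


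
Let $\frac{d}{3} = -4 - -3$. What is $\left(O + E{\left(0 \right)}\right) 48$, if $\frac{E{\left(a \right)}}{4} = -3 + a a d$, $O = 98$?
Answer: $4128$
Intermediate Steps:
$d = -3$ ($d = 3 \left(-4 - -3\right) = 3 \left(-4 + 3\right) = 3 \left(-1\right) = -3$)
$E{\left(a \right)} = -12 - 12 a^{2}$ ($E{\left(a \right)} = 4 \left(-3 + a a \left(-3\right)\right) = 4 \left(-3 + a^{2} \left(-3\right)\right) = 4 \left(-3 - 3 a^{2}\right) = -12 - 12 a^{2}$)
$\left(O + E{\left(0 \right)}\right) 48 = \left(98 - \left(12 + 12 \cdot 0^{2}\right)\right) 48 = \left(98 - 12\right) 48 = 86 \cdot 48 = 4128$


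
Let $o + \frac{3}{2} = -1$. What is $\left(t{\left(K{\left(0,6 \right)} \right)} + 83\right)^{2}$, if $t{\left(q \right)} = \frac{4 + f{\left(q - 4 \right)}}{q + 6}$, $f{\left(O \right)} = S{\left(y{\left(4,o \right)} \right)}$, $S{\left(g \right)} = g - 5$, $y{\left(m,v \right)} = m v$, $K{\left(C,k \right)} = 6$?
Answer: $\frac{970225}{144} \approx 6737.7$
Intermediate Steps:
$o = - \frac{5}{2}$ ($o = - \frac{3}{2} - 1 = - \frac{5}{2} \approx -2.5$)
$S{\left(g \right)} = -5 + g$ ($S{\left(g \right)} = g - 5 = -5 + g$)
$f{\left(O \right)} = -15$ ($f{\left(O \right)} = -5 + 4 \left(- \frac{5}{2}\right) = -5 - 10 = -15$)
$t{\left(q \right)} = - \frac{11}{6 + q}$ ($t{\left(q \right)} = \frac{4 - 15}{q + 6} = - \frac{11}{6 + q}$)
$\left(t{\left(K{\left(0,6 \right)} \right)} + 83\right)^{2} = \left(- \frac{11}{6 + 6} + 83\right)^{2} = \left(- \frac{11}{12} + 83\right)^{2} = \left(\frac{985}{12}\right)^{2} = \frac{970225}{144}$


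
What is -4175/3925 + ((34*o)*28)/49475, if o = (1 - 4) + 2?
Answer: -8411789/7767575 ≈ -1.0829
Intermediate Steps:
o = -1 (o = -3 + 2 = -1)
-4175/3925 + ((34*o)*28)/49475 = -4175/3925 + ((34*(-1))*28)/49475 = -4175*1/3925 - 34*28*(1/49475) = -167/157 - 952*1/49475 = -167/157 - 952/49475 = -8411789/7767575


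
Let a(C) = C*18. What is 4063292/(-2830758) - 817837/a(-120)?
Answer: 384386986621/1019072880 ≈ 377.19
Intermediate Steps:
a(C) = 18*C
4063292/(-2830758) - 817837/a(-120) = 4063292/(-2830758) - 817837/(18*(-120)) = 4063292*(-1/2830758) - 817837/(-2160) = -2031646/1415379 - 817837*(-1/2160) = -2031646/1415379 + 817837/2160 = 384386986621/1019072880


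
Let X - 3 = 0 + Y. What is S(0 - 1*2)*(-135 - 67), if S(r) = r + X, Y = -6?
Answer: 1010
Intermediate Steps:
X = -3 (X = 3 + (0 - 6) = 3 - 6 = -3)
S(r) = -3 + r (S(r) = r - 3 = -3 + r)
S(0 - 1*2)*(-135 - 67) = (-3 + (0 - 1*2))*(-135 - 67) = (-3 + (0 - 2))*(-202) = (-3 - 2)*(-202) = -5*(-202) = 1010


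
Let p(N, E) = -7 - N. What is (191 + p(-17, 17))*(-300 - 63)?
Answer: -72963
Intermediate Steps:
(191 + p(-17, 17))*(-300 - 63) = (191 + (-7 - 1*(-17)))*(-300 - 63) = (191 + (-7 + 17))*(-363) = (191 + 10)*(-363) = 201*(-363) = -72963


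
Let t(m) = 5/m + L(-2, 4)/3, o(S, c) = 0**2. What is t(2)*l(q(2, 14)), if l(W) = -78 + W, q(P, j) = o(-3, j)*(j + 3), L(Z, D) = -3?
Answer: -117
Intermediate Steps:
o(S, c) = 0
q(P, j) = 0 (q(P, j) = 0*(j + 3) = 0*(3 + j) = 0)
t(m) = -1 + 5/m (t(m) = 5/m - 3/3 = 5/m - 3*1/3 = 5/m - 1 = -1 + 5/m)
t(2)*l(q(2, 14)) = ((5 - 1*2)/2)*(-78 + 0) = ((5 - 2)/2)*(-78) = ((1/2)*3)*(-78) = (3/2)*(-78) = -117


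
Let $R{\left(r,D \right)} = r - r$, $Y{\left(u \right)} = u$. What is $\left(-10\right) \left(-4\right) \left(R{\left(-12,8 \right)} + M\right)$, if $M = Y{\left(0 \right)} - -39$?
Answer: $1560$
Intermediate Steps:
$R{\left(r,D \right)} = 0$
$M = 39$ ($M = 0 - -39 = 0 + 39 = 39$)
$\left(-10\right) \left(-4\right) \left(R{\left(-12,8 \right)} + M\right) = \left(-10\right) \left(-4\right) \left(0 + 39\right) = 40 \cdot 39 = 1560$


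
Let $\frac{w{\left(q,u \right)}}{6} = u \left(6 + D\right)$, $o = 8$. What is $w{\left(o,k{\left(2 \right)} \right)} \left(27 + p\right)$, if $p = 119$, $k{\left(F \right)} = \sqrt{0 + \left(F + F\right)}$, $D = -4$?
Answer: $3504$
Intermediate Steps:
$k{\left(F \right)} = \sqrt{2} \sqrt{F}$ ($k{\left(F \right)} = \sqrt{0 + 2 F} = \sqrt{2 F} = \sqrt{2} \sqrt{F}$)
$w{\left(q,u \right)} = 12 u$ ($w{\left(q,u \right)} = 6 u \left(6 - 4\right) = 6 u 2 = 6 \cdot 2 u = 12 u$)
$w{\left(o,k{\left(2 \right)} \right)} \left(27 + p\right) = 12 \sqrt{2} \sqrt{2} \left(27 + 119\right) = 12 \cdot 2 \cdot 146 = 24 \cdot 146 = 3504$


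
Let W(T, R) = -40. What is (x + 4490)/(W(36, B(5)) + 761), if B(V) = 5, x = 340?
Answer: 690/103 ≈ 6.6990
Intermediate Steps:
(x + 4490)/(W(36, B(5)) + 761) = (340 + 4490)/(-40 + 761) = 4830/721 = 4830*(1/721) = 690/103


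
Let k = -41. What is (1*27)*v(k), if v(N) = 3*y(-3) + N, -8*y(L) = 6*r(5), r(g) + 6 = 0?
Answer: -1485/2 ≈ -742.50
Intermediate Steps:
r(g) = -6 (r(g) = -6 + 0 = -6)
y(L) = 9/2 (y(L) = -3*(-6)/4 = -⅛*(-36) = 9/2)
v(N) = 27/2 + N (v(N) = 3*(9/2) + N = 27/2 + N)
(1*27)*v(k) = (1*27)*(27/2 - 41) = 27*(-55/2) = -1485/2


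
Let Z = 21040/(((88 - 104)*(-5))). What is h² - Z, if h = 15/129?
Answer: -486262/1849 ≈ -262.99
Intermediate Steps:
h = 5/43 (h = 15*(1/129) = 5/43 ≈ 0.11628)
Z = 263 (Z = 21040/((-16*(-5))) = 21040/80 = 21040*(1/80) = 263)
h² - Z = (5/43)² - 1*263 = 25/1849 - 263 = -486262/1849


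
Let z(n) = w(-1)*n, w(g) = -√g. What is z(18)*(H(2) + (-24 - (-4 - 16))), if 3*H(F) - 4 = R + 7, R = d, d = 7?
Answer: -36*I ≈ -36.0*I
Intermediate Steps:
R = 7
H(F) = 6 (H(F) = 4/3 + (7 + 7)/3 = 4/3 + (⅓)*14 = 4/3 + 14/3 = 6)
z(n) = -I*n (z(n) = (-√(-1))*n = (-I)*n = -I*n)
z(18)*(H(2) + (-24 - (-4 - 16))) = (-1*I*18)*(6 + (-24 - (-4 - 16))) = (-18*I)*(6 + (-24 - 1*(-20))) = (-18*I)*(6 + (-24 + 20)) = (-18*I)*(6 - 4) = -18*I*2 = -36*I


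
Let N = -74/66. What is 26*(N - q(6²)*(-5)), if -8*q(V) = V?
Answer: -20267/33 ≈ -614.15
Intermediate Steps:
q(V) = -V/8
N = -37/33 (N = -74*1/66 = -37/33 ≈ -1.1212)
26*(N - q(6²)*(-5)) = 26*(-37/33 - (-1)*6²/8*(-5)) = 26*(-37/33 - (-1)*36/8*(-5)) = 26*(-37/33 - 1*(-9/2)*(-5)) = 26*(-37/33 + (9/2)*(-5)) = 26*(-37/33 - 45/2) = 26*(-1559/66) = -20267/33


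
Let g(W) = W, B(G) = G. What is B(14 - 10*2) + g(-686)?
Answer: -692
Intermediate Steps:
B(14 - 10*2) + g(-686) = (14 - 10*2) - 686 = (14 - 20) - 686 = -6 - 686 = -692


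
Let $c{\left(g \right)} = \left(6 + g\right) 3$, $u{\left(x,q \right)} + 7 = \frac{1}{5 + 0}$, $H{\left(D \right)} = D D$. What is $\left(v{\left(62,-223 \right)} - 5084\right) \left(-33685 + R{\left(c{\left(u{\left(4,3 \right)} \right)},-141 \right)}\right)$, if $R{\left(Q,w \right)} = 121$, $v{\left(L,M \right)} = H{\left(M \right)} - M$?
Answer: $-1505949552$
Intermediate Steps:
$H{\left(D \right)} = D^{2}$
$u{\left(x,q \right)} = - \frac{34}{5}$ ($u{\left(x,q \right)} = -7 + \frac{1}{5 + 0} = -7 + \frac{1}{5} = - \frac{34}{5}$)
$c{\left(g \right)} = 18 + 3 g$
$v{\left(L,M \right)} = M^{2} - M$
$\left(v{\left(62,-223 \right)} - 5084\right) \left(-33685 + R{\left(c{\left(u{\left(4,3 \right)} \right)},-141 \right)}\right) = \left(- 223 \left(-1 - 223\right) - 5084\right) \left(-33685 + 121\right) = \left(\left(-223\right) \left(-224\right) - 5084\right) \left(-33564\right) = \left(49952 - 5084\right) \left(-33564\right) = 44868 \left(-33564\right) = -1505949552$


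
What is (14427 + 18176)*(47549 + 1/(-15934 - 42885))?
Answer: 91183569291890/58819 ≈ 1.5502e+9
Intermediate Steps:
(14427 + 18176)*(47549 + 1/(-15934 - 42885)) = 32603*(47549 + 1/(-58819)) = 32603*(47549 - 1/58819) = 32603*(2796784630/58819) = 91183569291890/58819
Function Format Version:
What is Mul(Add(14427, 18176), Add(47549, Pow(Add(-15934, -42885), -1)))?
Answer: Rational(91183569291890, 58819) ≈ 1.5502e+9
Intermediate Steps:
Mul(Add(14427, 18176), Add(47549, Pow(Add(-15934, -42885), -1))) = Mul(32603, Add(47549, Pow(-58819, -1))) = Mul(32603, Add(47549, Rational(-1, 58819))) = Mul(32603, Rational(2796784630, 58819)) = Rational(91183569291890, 58819)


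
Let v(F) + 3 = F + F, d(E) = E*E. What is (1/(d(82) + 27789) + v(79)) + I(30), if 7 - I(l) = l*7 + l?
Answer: -2692013/34513 ≈ -78.000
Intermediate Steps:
d(E) = E²
v(F) = -3 + 2*F (v(F) = -3 + (F + F) = -3 + 2*F)
I(l) = 7 - 8*l (I(l) = 7 - (l*7 + l) = 7 - (7*l + l) = 7 - 8*l)
(1/(d(82) + 27789) + v(79)) + I(30) = (1/(82² + 27789) + (-3 + 2*79)) + (7 - 8*30) = (1/(6724 + 27789) + (-3 + 158)) + (7 - 240) = (1/34513 + 155) - 233 = 5349516/34513 - 233 = -2692013/34513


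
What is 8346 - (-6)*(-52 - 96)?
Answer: 7458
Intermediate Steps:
8346 - (-6)*(-52 - 96) = 8346 - (-6)*(-148) = 8346 - 1*888 = 8346 - 888 = 7458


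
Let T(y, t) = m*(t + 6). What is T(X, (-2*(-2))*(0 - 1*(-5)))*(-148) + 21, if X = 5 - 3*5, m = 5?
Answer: -19219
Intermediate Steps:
X = -10 (X = 5 - 15 = -10)
T(y, t) = 30 + 5*t (T(y, t) = 5*(t + 6) = 5*(6 + t) = 30 + 5*t)
T(X, (-2*(-2))*(0 - 1*(-5)))*(-148) + 21 = (30 + 5*((-2*(-2))*(0 - 1*(-5))))*(-148) + 21 = (30 + 5*(4*(0 + 5)))*(-148) + 21 = (30 + 5*(4*5))*(-148) + 21 = (30 + 5*20)*(-148) + 21 = (30 + 100)*(-148) + 21 = 130*(-148) + 21 = -19240 + 21 = -19219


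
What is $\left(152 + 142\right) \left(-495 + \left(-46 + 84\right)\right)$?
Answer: $-134358$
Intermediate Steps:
$\left(152 + 142\right) \left(-495 + \left(-46 + 84\right)\right) = 294 \left(-495 + 38\right) = 294 \left(-457\right) = -134358$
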